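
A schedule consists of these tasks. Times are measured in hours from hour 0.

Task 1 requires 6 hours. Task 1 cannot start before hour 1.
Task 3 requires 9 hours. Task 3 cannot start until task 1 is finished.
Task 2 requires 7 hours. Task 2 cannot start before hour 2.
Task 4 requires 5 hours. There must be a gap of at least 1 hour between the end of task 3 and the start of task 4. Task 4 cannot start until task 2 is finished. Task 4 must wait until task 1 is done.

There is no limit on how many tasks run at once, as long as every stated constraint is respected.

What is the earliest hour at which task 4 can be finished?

22

Task 2 cannot begin until its own release at hour 2. It runs from hour 2 to 2 + 7 = hour 9.
After its own release at hour 1, task 1 can start at hour 1 and finishes at hour 7.
Task 3 cannot begin until task 1 (finishes hour 7). It runs from hour 7 to 7 + 9 = hour 16.
Task 4 has to wait for task 3 (finishes hour 16, plus 1-hour gap → hour 17); task 2 (finishes hour 9); task 1 (finishes hour 7). The latest of these is hour 17, so task 4 runs hour 17 to 17 + 5 = hour 22.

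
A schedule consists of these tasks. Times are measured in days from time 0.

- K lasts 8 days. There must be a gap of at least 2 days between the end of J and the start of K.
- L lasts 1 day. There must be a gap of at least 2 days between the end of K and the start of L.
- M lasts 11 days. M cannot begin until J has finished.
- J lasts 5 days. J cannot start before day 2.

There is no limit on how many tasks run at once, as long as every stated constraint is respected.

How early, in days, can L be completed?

20

J cannot begin until its own release at day 2. It runs from day 2 to 2 + 5 = day 7.
After J (finishes day 7, plus 2-day gap → day 9), K can start at day 9 and finishes at day 17.
L cannot begin until K (finishes day 17, plus 2-day gap → day 19). It runs from day 19 to 19 + 1 = day 20.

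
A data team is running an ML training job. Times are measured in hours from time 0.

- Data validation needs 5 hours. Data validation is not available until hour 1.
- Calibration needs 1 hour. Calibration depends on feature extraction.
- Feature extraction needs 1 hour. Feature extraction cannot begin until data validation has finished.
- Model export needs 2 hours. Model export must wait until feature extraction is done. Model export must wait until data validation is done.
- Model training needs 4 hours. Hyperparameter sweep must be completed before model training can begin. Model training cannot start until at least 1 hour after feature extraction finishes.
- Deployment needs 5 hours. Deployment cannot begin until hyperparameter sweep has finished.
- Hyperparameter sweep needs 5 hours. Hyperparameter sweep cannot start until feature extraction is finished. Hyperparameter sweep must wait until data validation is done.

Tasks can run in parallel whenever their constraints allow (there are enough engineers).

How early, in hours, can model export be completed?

9

After its own release at hour 1, data validation can start at hour 1 and finishes at hour 6.
After data validation (finishes hour 6), feature extraction can start at hour 6 and finishes at hour 7.
Model export has to wait for feature extraction (finishes hour 7); data validation (finishes hour 6). The latest of these is hour 7, so model export runs hour 7 to 7 + 2 = hour 9.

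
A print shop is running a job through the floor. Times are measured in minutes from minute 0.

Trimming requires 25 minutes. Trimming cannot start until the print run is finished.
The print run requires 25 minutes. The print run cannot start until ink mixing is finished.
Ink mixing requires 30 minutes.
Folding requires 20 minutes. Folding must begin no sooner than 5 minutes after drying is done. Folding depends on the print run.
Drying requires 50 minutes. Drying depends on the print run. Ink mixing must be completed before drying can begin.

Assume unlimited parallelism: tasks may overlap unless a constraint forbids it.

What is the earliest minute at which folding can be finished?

Ink mixing can start immediately at minute 0; it finishes at minute 30.
The print run waits on ink mixing (finishes minute 30), so it starts at minute 30 and finishes at 30 + 25 = minute 55.
Drying needs all of the print run (finishes minute 55); ink mixing (finishes minute 30). That puts its earliest start at minute 55; it finishes at 55 + 50 = minute 105.
Folding needs all of drying (finishes minute 105, plus 5-minute gap → minute 110); the print run (finishes minute 55). That puts its earliest start at minute 110; it finishes at 110 + 20 = minute 130.

130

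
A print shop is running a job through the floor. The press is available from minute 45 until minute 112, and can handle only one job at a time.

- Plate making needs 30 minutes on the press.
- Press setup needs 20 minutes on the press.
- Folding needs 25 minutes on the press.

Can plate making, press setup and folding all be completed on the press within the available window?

No

The press window is 112 − 45 = 67 minutes.
Running back to back, the jobs need 30 + 20 + 25 = 75 minutes on the press.
Since 75 > 67, they cannot all fit.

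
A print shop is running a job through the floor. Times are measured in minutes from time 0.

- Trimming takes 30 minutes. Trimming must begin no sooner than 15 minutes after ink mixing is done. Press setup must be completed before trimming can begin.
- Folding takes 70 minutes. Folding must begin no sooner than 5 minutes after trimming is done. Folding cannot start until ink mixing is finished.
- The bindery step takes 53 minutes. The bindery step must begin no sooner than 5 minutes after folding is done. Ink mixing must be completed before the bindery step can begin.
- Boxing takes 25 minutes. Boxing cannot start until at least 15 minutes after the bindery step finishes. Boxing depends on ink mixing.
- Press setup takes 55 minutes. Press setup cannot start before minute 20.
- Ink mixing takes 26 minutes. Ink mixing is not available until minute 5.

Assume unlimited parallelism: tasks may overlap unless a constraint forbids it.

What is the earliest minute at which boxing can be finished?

After its own release at minute 20, press setup can start at minute 20 and finishes at minute 75.
After its own release at minute 5, ink mixing can start at minute 5 and finishes at minute 31.
Trimming cannot start until ink mixing (finishes minute 31, plus 15-minute gap → minute 46); press setup (finishes minute 75). The controlling bound is minute 75, so trimming finishes at 75 + 30 = minute 105.
Folding cannot start until trimming (finishes minute 105, plus 5-minute gap → minute 110); ink mixing (finishes minute 31). The controlling bound is minute 110, so folding finishes at 110 + 70 = minute 180.
The bindery step has to wait for folding (finishes minute 180, plus 5-minute gap → minute 185); ink mixing (finishes minute 31). The latest of these is minute 185, so the bindery step runs minute 185 to 185 + 53 = minute 238.
Boxing needs all of the bindery step (finishes minute 238, plus 15-minute gap → minute 253); ink mixing (finishes minute 31). That puts its earliest start at minute 253; it finishes at 253 + 25 = minute 278.

278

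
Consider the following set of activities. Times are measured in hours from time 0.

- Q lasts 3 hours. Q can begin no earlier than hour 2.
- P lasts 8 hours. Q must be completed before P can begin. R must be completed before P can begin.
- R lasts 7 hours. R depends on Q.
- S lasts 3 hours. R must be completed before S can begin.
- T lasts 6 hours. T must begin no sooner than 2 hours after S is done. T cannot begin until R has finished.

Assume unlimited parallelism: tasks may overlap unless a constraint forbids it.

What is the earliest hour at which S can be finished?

Q cannot begin until its own release at hour 2. It runs from hour 2 to 2 + 3 = hour 5.
R waits on Q (finishes hour 5), so it starts at hour 5 and finishes at 5 + 7 = hour 12.
S waits on R (finishes hour 12), so it starts at hour 12 and finishes at 12 + 3 = hour 15.

15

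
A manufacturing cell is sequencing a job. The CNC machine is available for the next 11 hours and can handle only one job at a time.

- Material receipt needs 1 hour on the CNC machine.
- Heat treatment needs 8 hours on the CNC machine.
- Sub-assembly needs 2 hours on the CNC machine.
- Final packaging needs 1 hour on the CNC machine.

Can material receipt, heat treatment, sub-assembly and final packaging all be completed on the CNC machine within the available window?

Running back to back, the jobs need 1 + 8 + 2 + 1 = 12 hours on the CNC machine.
Since 12 > 11, they cannot all fit.

No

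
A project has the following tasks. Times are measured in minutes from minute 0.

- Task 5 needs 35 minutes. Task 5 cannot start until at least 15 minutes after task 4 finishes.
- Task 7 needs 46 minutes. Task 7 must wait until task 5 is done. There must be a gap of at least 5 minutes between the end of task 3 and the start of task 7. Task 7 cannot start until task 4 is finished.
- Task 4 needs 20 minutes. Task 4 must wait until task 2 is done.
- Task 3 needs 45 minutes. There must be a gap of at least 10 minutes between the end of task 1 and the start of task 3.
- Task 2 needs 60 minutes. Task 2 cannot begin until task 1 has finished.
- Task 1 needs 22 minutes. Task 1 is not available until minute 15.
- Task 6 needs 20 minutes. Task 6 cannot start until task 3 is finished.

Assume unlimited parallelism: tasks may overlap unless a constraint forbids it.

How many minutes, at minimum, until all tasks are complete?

Task 1 cannot begin until its own release at minute 15. It runs from minute 15 to 15 + 22 = minute 37.
Task 3 waits on task 1 (finishes minute 37, plus 10-minute gap → minute 47), so it starts at minute 47 and finishes at 47 + 45 = minute 92.
Task 6 waits on task 3 (finishes minute 92), so it starts at minute 92 and finishes at 92 + 20 = minute 112.
After task 1 (finishes minute 37), task 2 can start at minute 37 and finishes at minute 97.
Task 4 cannot begin until task 2 (finishes minute 97). It runs from minute 97 to 97 + 20 = minute 117.
After task 4 (finishes minute 117, plus 15-minute gap → minute 132), task 5 can start at minute 132 and finishes at minute 167.
Task 7 has to wait for task 5 (finishes minute 167); task 3 (finishes minute 92, plus 5-minute gap → minute 97); task 4 (finishes minute 117). The latest of these is minute 167, so task 7 runs minute 167 to 167 + 46 = minute 213.
All tasks are finished once the last one completes. Finish times: Task 1 at 37, Task 2 at 97, Task 3 at 92, Task 4 at 117, Task 5 at 167, Task 6 at 112, Task 7 at 213. The latest is minute 213.

213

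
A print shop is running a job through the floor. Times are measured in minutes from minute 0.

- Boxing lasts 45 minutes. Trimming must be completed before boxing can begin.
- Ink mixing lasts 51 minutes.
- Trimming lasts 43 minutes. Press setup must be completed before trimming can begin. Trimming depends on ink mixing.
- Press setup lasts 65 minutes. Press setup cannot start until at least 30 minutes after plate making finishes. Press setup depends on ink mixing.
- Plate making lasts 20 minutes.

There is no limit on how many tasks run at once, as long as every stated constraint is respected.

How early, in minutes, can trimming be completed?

Nothing blocks ink mixing, so it runs from minute 0 to minute 51.
Nothing blocks plate making, so it runs from minute 0 to minute 20.
Press setup needs all of plate making (finishes minute 20, plus 30-minute gap → minute 50); ink mixing (finishes minute 51). That puts its earliest start at minute 51; it finishes at 51 + 65 = minute 116.
Trimming cannot start until press setup (finishes minute 116); ink mixing (finishes minute 51). The controlling bound is minute 116, so trimming finishes at 116 + 43 = minute 159.

159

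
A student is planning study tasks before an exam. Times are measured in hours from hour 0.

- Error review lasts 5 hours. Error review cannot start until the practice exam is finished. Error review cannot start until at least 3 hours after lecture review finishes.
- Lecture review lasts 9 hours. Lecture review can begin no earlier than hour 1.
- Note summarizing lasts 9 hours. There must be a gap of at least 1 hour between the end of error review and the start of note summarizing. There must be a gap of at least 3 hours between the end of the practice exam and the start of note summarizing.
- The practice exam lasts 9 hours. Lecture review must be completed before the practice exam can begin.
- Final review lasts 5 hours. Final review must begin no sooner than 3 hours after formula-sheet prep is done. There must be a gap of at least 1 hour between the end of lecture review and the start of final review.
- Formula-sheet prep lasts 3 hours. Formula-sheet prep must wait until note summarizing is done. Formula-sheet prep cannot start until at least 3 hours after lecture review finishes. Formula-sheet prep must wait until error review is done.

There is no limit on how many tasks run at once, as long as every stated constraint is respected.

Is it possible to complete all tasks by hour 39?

Lecture review waits on its own release at hour 1, so it starts at hour 1 and finishes at 1 + 9 = hour 10.
After lecture review (finishes hour 10), the practice exam can start at hour 10 and finishes at hour 19.
For error review: the practice exam (finishes hour 19); lecture review (finishes hour 10, plus 3-hour gap → hour 13). Taking the maximum gives a start of hour 19, and it finishes at 19 + 5 = hour 24.
For note summarizing: error review (finishes hour 24, plus 1-hour gap → hour 25); the practice exam (finishes hour 19, plus 3-hour gap → hour 22). Taking the maximum gives a start of hour 25, and it finishes at 25 + 9 = hour 34.
Formula-sheet prep cannot start until note summarizing (finishes hour 34); lecture review (finishes hour 10, plus 3-hour gap → hour 13); error review (finishes hour 24). The controlling bound is hour 34, so formula-sheet prep finishes at 34 + 3 = hour 37.
For final review: formula-sheet prep (finishes hour 37, plus 3-hour gap → hour 40); lecture review (finishes hour 10, plus 1-hour gap → hour 11). Taking the maximum gives a start of hour 40, and it finishes at 40 + 5 = hour 45.
The earliest everything can be done is hour 45, which is after the deadline of 39, so it is not possible.

No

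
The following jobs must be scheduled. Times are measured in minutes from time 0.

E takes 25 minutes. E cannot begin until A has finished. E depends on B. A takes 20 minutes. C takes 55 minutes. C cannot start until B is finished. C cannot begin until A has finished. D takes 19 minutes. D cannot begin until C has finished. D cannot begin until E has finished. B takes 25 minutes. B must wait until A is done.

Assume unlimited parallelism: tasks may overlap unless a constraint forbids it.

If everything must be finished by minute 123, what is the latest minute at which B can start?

24

D must finish by minute 123; it takes 19 minutes, so it must start by 123 − 19 = minute 104.
Since D (must start by minute 104) depends on it, C must finish by minute 104. Backing off its 55-minute duration gives a latest start of minute 49.
E feeds into D (must start by minute 104); so E must finish by minute 104 and therefore start by minute 79.
B feeds C (must start by minute 49); E (must start by minute 79). Taking the minimum, B must finish by minute 49 and start by 49 − 25 = minute 24.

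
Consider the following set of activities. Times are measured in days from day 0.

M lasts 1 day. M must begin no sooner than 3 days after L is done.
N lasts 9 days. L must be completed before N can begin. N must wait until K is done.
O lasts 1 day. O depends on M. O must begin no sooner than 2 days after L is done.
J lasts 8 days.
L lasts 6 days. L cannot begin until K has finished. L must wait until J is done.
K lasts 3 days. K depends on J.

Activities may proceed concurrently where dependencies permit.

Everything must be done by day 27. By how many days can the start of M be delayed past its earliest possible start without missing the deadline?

5

J has no prerequisites, so it starts at day 0 and finishes at day 8.
K waits on J (finishes day 8), so it starts at day 8 and finishes at 8 + 3 = day 11.
L needs all of K (finishes day 11); J (finishes day 8). That puts its earliest start at day 11; it finishes at 11 + 6 = day 17.
M cannot begin until L (finishes day 17, plus 3-day gap → day 20). It runs from day 20 to 20 + 1 = day 21.

Working backward from the deadline:
O must finish by day 27; it takes 1 day, so it must start by 27 − 1 = day 26.
M has to be done before O (must start by day 26). That means finishing by day 26, i.e. starting by 26 − 1 = day 25.
So M can start as early as day 20 and as late as day 25, giving 25 − 20 = 5 days of slack.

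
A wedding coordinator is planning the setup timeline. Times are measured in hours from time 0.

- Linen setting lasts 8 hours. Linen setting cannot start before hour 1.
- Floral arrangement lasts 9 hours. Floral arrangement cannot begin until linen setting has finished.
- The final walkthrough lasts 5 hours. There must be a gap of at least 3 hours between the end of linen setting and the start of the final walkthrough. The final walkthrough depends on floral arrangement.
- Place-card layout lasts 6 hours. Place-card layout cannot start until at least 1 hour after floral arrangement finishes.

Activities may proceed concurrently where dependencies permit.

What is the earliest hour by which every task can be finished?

25

Linen setting waits on its own release at hour 1, so it starts at hour 1 and finishes at 1 + 8 = hour 9.
After linen setting (finishes hour 9), floral arrangement can start at hour 9 and finishes at hour 18.
The final walkthrough cannot start until linen setting (finishes hour 9, plus 3-hour gap → hour 12); floral arrangement (finishes hour 18). The controlling bound is hour 18, so the final walkthrough finishes at 18 + 5 = hour 23.
Place-card layout waits on floral arrangement (finishes hour 18, plus 1-hour gap → hour 19), so it starts at hour 19 and finishes at 19 + 6 = hour 25.
All tasks are finished once the last one completes. Finish times: Linen setting at 9, Floral arrangement at 18, Place-card layout at 25, The final walkthrough at 23. The latest is hour 25.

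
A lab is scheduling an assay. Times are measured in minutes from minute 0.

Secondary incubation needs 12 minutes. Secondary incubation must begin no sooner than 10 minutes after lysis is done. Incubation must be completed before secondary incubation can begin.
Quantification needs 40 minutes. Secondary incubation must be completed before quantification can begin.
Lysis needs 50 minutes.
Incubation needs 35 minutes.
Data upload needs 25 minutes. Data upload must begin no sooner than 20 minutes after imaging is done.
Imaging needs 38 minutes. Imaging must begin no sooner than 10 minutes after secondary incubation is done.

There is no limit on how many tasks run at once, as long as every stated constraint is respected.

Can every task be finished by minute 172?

Yes

Nothing blocks incubation, so it runs from minute 0 to minute 35.
Lysis has no prerequisites, so it starts at minute 0 and finishes at minute 50.
Secondary incubation has to wait for lysis (finishes minute 50, plus 10-minute gap → minute 60); incubation (finishes minute 35). The latest of these is minute 60, so secondary incubation runs minute 60 to 60 + 12 = minute 72.
Quantification waits on secondary incubation (finishes minute 72), so it starts at minute 72 and finishes at 72 + 40 = minute 112.
Imaging waits on secondary incubation (finishes minute 72, plus 10-minute gap → minute 82), so it starts at minute 82 and finishes at 82 + 38 = minute 120.
Data upload waits on imaging (finishes minute 120, plus 20-minute gap → minute 140), so it starts at minute 140 and finishes at 140 + 25 = minute 165.
Every task is finished by minute 165, which is no later than the deadline of 172, so the schedule is feasible.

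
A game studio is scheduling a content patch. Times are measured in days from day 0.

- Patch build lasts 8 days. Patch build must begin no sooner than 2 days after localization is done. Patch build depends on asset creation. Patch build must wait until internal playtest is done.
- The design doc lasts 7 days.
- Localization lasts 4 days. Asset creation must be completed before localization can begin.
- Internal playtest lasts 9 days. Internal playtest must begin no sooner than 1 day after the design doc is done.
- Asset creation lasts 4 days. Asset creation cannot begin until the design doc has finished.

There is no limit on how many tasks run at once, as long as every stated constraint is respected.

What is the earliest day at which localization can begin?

The design doc has no prerequisites, so it starts at day 0 and finishes at day 7.
Asset creation cannot begin until the design doc (finishes day 7). It runs from day 7 to 7 + 4 = day 11.
Localization waits on asset creation (finishes day 11), so the earliest it can start is day 11.

11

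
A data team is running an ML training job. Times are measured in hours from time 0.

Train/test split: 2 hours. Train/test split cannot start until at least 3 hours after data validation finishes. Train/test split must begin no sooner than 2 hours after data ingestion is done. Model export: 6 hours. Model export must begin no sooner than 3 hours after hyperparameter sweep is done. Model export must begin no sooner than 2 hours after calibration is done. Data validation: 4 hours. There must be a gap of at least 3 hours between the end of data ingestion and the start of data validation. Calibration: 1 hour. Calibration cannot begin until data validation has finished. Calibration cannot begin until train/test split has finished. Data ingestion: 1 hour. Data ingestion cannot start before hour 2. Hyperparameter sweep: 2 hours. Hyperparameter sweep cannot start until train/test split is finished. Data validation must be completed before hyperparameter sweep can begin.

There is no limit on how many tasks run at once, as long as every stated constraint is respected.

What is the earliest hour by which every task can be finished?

Data ingestion cannot begin until its own release at hour 2. It runs from hour 2 to 2 + 1 = hour 3.
After data ingestion (finishes hour 3, plus 3-hour gap → hour 6), data validation can start at hour 6 and finishes at hour 10.
Train/test split has to wait for data validation (finishes hour 10, plus 3-hour gap → hour 13); data ingestion (finishes hour 3, plus 2-hour gap → hour 5). The latest of these is hour 13, so train/test split runs hour 13 to 13 + 2 = hour 15.
For calibration: data validation (finishes hour 10); train/test split (finishes hour 15). Taking the maximum gives a start of hour 15, and it finishes at 15 + 1 = hour 16.
Hyperparameter sweep cannot start until train/test split (finishes hour 15); data validation (finishes hour 10). The controlling bound is hour 15, so hyperparameter sweep finishes at 15 + 2 = hour 17.
Model export needs all of hyperparameter sweep (finishes hour 17, plus 3-hour gap → hour 20); calibration (finishes hour 16, plus 2-hour gap → hour 18). That puts its earliest start at hour 20; it finishes at 20 + 6 = hour 26.
All tasks are finished once the last one completes. Finish times: Data ingestion at 3, Data validation at 10, Train/test split at 15, Hyperparameter sweep at 17, Calibration at 16, Model export at 26. The latest is hour 26.

26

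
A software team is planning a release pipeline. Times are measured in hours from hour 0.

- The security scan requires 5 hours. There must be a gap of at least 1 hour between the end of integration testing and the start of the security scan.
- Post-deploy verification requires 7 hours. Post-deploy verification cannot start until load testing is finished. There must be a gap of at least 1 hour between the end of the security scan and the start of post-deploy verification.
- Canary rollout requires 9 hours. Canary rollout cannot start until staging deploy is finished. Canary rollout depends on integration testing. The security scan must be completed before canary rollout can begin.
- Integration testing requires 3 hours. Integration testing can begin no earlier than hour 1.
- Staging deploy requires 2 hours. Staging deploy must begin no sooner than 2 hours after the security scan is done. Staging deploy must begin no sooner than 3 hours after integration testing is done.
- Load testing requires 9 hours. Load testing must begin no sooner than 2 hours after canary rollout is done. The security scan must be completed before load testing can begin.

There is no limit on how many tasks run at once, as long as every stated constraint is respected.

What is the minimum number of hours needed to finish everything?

Integration testing waits on its own release at hour 1, so it starts at hour 1 and finishes at 1 + 3 = hour 4.
The security scan cannot begin until integration testing (finishes hour 4, plus 1-hour gap → hour 5). It runs from hour 5 to 5 + 5 = hour 10.
Staging deploy cannot start until the security scan (finishes hour 10, plus 2-hour gap → hour 12); integration testing (finishes hour 4, plus 3-hour gap → hour 7). The controlling bound is hour 12, so staging deploy finishes at 12 + 2 = hour 14.
For canary rollout: staging deploy (finishes hour 14); integration testing (finishes hour 4); the security scan (finishes hour 10). Taking the maximum gives a start of hour 14, and it finishes at 14 + 9 = hour 23.
Load testing needs all of canary rollout (finishes hour 23, plus 2-hour gap → hour 25); the security scan (finishes hour 10). That puts its earliest start at hour 25; it finishes at 25 + 9 = hour 34.
For post-deploy verification: load testing (finishes hour 34); the security scan (finishes hour 10, plus 1-hour gap → hour 11). Taking the maximum gives a start of hour 34, and it finishes at 34 + 7 = hour 41.
All tasks are finished once the last one completes. Finish times: Integration testing at 4, The security scan at 10, Staging deploy at 14, Canary rollout at 23, Load testing at 34, Post-deploy verification at 41. The latest is hour 41.

41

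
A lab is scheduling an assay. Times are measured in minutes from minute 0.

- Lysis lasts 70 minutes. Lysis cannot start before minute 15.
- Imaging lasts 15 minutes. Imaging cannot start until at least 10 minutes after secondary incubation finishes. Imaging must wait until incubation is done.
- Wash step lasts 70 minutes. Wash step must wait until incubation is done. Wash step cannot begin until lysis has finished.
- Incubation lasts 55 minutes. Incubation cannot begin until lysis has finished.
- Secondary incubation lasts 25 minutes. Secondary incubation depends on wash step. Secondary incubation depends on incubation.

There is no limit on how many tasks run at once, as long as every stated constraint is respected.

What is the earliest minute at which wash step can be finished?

210

Lysis cannot begin until its own release at minute 15. It runs from minute 15 to 15 + 70 = minute 85.
Incubation cannot begin until lysis (finishes minute 85). It runs from minute 85 to 85 + 55 = minute 140.
Wash step needs all of incubation (finishes minute 140); lysis (finishes minute 85). That puts its earliest start at minute 140; it finishes at 140 + 70 = minute 210.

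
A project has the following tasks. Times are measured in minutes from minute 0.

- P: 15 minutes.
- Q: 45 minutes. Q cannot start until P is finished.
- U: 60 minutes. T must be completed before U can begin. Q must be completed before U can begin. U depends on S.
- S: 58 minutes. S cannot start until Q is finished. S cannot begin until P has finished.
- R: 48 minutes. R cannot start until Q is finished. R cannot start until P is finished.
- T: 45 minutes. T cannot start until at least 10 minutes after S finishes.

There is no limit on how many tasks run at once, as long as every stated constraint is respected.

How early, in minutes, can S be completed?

P has no prerequisites, so it starts at minute 0 and finishes at minute 15.
After P (finishes minute 15), Q can start at minute 15 and finishes at minute 60.
For S: Q (finishes minute 60); P (finishes minute 15). Taking the maximum gives a start of minute 60, and it finishes at 60 + 58 = minute 118.

118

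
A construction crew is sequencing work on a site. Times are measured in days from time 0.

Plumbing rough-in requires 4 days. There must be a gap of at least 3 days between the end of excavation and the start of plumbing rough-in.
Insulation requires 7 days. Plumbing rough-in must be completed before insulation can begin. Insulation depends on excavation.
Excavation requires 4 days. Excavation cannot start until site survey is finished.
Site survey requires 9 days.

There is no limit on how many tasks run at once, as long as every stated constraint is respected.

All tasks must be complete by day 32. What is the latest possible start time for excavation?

Nothing follows insulation; the deadline of day 32 is its only limit. It must start by 32 − 7 = day 25.
Plumbing rough-in must finish before insulation (must start by day 25). With a 4-day duration, plumbing rough-in must start by 25 − 4 = day 21.
For excavation: plumbing rough-in (must start by day 21, minus 3-day gap → day 18); insulation (must start by day 25). The most restrictive is day 18; with a 4-day duration, excavation must start by day 14.

14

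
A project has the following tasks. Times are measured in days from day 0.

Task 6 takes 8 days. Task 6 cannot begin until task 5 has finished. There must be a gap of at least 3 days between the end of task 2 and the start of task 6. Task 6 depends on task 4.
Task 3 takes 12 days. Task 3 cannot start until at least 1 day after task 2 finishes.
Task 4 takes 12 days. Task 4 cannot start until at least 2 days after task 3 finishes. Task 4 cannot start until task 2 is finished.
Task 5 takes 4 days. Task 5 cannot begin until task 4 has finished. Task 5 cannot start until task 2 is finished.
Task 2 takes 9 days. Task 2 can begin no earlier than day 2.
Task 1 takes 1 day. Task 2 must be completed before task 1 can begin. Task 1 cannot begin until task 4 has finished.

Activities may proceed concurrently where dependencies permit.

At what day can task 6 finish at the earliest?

50

Task 2 cannot begin until its own release at day 2. It runs from day 2 to 2 + 9 = day 11.
Task 3 cannot begin until task 2 (finishes day 11, plus 1-day gap → day 12). It runs from day 12 to 12 + 12 = day 24.
Task 4 cannot start until task 3 (finishes day 24, plus 2-day gap → day 26); task 2 (finishes day 11). The controlling bound is day 26, so task 4 finishes at 26 + 12 = day 38.
Task 5 needs all of task 4 (finishes day 38); task 2 (finishes day 11). That puts its earliest start at day 38; it finishes at 38 + 4 = day 42.
Task 6 needs all of task 5 (finishes day 42); task 2 (finishes day 11, plus 3-day gap → day 14); task 4 (finishes day 38). That puts its earliest start at day 42; it finishes at 42 + 8 = day 50.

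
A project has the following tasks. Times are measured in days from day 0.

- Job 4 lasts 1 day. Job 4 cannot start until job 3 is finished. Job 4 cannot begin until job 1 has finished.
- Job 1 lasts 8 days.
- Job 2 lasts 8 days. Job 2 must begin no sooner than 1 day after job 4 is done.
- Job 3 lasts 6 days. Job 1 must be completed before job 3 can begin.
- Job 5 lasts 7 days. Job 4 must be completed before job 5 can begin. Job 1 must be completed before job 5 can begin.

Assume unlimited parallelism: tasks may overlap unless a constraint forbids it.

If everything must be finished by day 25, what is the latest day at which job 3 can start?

9

To finish by day 25, job 2 (duration 8) must start no later than day 17.
Job 5 must finish by day 25; it takes 7 days, so it must start by 25 − 7 = day 18.
Job 4 has several dependents: job 2 (must start by day 17, minus 1-day gap → day 16); job 5 (must start by day 18). The earliest of those limits is day 16, so job 4 must start by 16 − 1 = day 15.
Since job 4 (must start by day 15) depends on it, job 3 must finish by day 15. Backing off its 6-day duration gives a latest start of day 9.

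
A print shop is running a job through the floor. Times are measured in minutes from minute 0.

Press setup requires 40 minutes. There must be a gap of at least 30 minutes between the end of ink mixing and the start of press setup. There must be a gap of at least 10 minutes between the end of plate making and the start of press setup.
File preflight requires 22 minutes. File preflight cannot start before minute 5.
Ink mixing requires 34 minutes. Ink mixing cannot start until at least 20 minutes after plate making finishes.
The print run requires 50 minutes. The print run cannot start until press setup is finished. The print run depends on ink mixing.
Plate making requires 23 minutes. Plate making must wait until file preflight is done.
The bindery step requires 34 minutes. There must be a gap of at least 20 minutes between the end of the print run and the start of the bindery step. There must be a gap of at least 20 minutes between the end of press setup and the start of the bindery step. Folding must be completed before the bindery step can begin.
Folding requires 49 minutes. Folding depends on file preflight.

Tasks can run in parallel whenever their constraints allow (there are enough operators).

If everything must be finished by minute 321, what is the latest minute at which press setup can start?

177

The bindery step must finish by minute 321; it takes 34 minutes, so it must start by 321 − 34 = minute 287.
The print run has to be done before the bindery step (must start by minute 287, minus 20-minute gap → minute 267). That means finishing by minute 267, i.e. starting by 267 − 50 = minute 217.
For press setup: the print run (must start by minute 217); the bindery step (must start by minute 287, minus 20-minute gap → minute 267). The most restrictive is minute 217; with a 40-minute duration, press setup must start by minute 177.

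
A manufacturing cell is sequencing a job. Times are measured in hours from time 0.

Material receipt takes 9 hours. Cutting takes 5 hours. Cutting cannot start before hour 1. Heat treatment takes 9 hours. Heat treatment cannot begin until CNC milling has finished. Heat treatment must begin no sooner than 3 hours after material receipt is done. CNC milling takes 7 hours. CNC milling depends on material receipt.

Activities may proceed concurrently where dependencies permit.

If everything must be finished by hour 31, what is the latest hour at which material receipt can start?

6

Heat treatment must finish by hour 31; it takes 9 hours, so it must start by 31 − 9 = hour 22.
CNC milling must finish before heat treatment (must start by hour 22). With a 7-hour duration, CNC milling must start by 22 − 7 = hour 15.
Material receipt must finish in time for CNC milling (must start by hour 15); heat treatment (must start by hour 22, minus 3-hour gap → hour 19). The tightest is hour 15, so material receipt must start by 15 − 9 = hour 6.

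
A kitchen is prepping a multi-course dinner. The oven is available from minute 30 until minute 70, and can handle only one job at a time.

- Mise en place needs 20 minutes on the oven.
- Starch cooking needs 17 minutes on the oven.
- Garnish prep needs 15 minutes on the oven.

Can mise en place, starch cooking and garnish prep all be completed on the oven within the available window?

The oven window is 70 − 30 = 40 minutes.
Running back to back, the jobs need 20 + 17 + 15 = 52 minutes on the oven.
Since 52 > 40, they cannot all fit.

No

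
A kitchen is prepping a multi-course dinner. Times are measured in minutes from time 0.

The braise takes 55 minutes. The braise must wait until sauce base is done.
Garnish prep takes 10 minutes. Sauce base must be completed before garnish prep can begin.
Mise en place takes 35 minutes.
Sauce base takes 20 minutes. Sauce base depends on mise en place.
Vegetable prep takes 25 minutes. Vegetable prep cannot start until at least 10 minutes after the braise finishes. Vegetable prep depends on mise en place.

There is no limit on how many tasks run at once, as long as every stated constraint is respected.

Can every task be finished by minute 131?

Mise en place has no prerequisites, so it starts at minute 0 and finishes at minute 35.
After mise en place (finishes minute 35), sauce base can start at minute 35 and finishes at minute 55.
Garnish prep cannot begin until sauce base (finishes minute 55). It runs from minute 55 to 55 + 10 = minute 65.
After sauce base (finishes minute 55), the braise can start at minute 55 and finishes at minute 110.
Vegetable prep cannot start until the braise (finishes minute 110, plus 10-minute gap → minute 120); mise en place (finishes minute 35). The controlling bound is minute 120, so vegetable prep finishes at 120 + 25 = minute 145.
The earliest everything can be done is minute 145, which is after the deadline of 131, so it is not possible.

No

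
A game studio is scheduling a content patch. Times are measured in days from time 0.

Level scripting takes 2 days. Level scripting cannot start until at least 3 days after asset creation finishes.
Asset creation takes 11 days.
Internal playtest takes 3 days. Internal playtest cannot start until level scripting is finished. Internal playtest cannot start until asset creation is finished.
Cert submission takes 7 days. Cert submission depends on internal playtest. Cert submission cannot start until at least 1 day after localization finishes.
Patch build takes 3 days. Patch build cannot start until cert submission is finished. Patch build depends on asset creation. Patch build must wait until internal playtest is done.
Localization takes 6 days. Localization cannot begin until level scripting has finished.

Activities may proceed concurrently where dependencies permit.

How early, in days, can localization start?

Nothing blocks asset creation, so it runs from day 0 to day 11.
Level scripting cannot begin until asset creation (finishes day 11, plus 3-day gap → day 14). It runs from day 14 to 14 + 2 = day 16.
Localization waits on level scripting (finishes day 16), so the earliest it can start is day 16.

16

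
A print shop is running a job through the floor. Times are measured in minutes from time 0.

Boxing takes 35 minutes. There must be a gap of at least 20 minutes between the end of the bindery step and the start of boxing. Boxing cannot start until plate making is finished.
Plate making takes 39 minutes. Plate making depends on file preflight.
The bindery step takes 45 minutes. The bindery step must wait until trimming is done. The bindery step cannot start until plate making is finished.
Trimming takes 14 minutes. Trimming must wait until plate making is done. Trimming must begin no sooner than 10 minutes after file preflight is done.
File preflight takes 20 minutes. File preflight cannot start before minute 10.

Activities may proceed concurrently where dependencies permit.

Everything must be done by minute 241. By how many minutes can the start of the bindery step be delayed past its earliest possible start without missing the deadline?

58

After its own release at minute 10, file preflight can start at minute 10 and finishes at minute 30.
After file preflight (finishes minute 30), plate making can start at minute 30 and finishes at minute 69.
For trimming: plate making (finishes minute 69); file preflight (finishes minute 30, plus 10-minute gap → minute 40). Taking the maximum gives a start of minute 69, and it finishes at 69 + 14 = minute 83.
The bindery step needs all of trimming (finishes minute 83); plate making (finishes minute 69). That puts its earliest start at minute 83; it finishes at 83 + 45 = minute 128.

Working backward from the deadline:
Boxing has no dependents, so it just needs to finish by minute 241. Starting by 241 − 35 = minute 206 achieves that.
Since boxing (must start by minute 206, minus 20-minute gap → minute 186) depends on it, the bindery step must finish by minute 186. Backing off its 45-minute duration gives a latest start of minute 141.
So the bindery step can start as early as minute 83 and as late as minute 141, giving 141 − 83 = 58 minutes of slack.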